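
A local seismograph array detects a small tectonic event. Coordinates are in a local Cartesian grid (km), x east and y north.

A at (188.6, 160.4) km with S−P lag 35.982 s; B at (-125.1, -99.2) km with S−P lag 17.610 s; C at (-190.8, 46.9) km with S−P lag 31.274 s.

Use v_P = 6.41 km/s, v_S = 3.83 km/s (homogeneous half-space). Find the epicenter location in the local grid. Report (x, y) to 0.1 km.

Distance from S−P lag: d = Δt · v_P v_S / (v_P − v_S) = Δt · (6.41·3.83)/(6.41−3.83) ≈ 9.5156·Δt.
So d_A = 342.39, d_B = 167.57, d_C = 297.59 km.
Circle about each station: (x − 188.6)² + (y − 160.4)² = 342.39²; (x + 125.1)² + (y + 99.2)² = 167.57²; (x + 190.8)² + (y − 46.9)² = 297.59².
Subtracting pairs of circle equations eliminates x²+y² and gives linear equations (the radical axes):
-627.4 x − 519.2 y = 53343.74
-758.8 x − 227.0 y = 5977.23
Solving the 2×2 system: x ≈ 35.8, y ≈ -146.0 km.

(35.8, -146.0)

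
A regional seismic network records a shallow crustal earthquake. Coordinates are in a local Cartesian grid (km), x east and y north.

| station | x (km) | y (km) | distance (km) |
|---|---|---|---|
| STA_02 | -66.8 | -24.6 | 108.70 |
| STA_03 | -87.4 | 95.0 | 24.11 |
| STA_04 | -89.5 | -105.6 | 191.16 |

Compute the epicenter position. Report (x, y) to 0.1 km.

Circle about each station: (x + 66.8)² + (y + 24.6)² = 108.70²; (x + 87.4)² + (y − 95.0)² = 24.11²; (x + 89.5)² + (y + 105.6)² = 191.16².
Subtracting the STA_02 equation from the STA_03 and STA_04 equations removes the quadratic terms:
-41.2 x + 239.2 y = 22830.76
-45.4 x − 162.0 y = -10632.25
Solving the 2×2 system: x ≈ -65.9, y ≈ 84.1 km.

(-65.9, 84.1)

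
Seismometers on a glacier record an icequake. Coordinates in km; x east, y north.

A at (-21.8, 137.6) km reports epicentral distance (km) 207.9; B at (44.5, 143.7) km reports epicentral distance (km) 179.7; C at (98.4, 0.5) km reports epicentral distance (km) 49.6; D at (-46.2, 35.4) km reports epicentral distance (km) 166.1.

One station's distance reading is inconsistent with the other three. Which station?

Solve using three stations at a time. Using A, B, D (subtract circle equations pairwise → linear system) gives (x, y) ≈ (108.9, -24.1).
Distances from that point to each station vs reported:
  A: calculated 207.9 vs reported 207.9 → residual 0.0 km
  B: calculated 179.8 vs reported 179.7 → residual 0.1 km
  C: calculated 26.8 vs reported 49.6 → residual 22.8 km
  D: calculated 166.2 vs reported 166.1 → residual 0.1 km
A, B, D are mutually consistent (residuals ≈ 0); C is off by 22.8 km.

C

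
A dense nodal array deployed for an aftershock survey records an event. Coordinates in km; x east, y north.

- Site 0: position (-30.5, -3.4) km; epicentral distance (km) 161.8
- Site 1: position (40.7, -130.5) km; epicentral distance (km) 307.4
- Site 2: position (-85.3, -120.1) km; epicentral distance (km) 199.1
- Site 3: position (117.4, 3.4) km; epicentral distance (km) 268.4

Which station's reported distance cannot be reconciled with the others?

Solve using three stations at a time. Using Site 0, Site 1, Site 3 (subtract circle equations pairwise → linear system) gives (x, y) ≈ (-117.7, 133.0).
Distances from that point to each station vs reported:
  Site 0: calculated 161.9 vs reported 161.8 → residual 0.1 km
  Site 1: calculated 307.5 vs reported 307.4 → residual 0.1 km
  Site 2: calculated 255.2 vs reported 199.1 → residual 56.1 km
  Site 3: calculated 268.5 vs reported 268.4 → residual 0.1 km
Site 0, Site 1, Site 3 are mutually consistent (residuals ≈ 0); Site 2 is off by 56.1 km.

Site 2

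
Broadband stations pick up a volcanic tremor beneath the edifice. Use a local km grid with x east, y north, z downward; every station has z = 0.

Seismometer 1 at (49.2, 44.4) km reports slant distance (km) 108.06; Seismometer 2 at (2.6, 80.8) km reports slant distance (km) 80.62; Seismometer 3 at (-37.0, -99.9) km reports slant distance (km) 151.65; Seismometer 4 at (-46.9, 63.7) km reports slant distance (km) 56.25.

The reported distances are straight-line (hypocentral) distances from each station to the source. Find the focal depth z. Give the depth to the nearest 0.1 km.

Each station gives a sphere (x−x_i)² + (y−y_i)² + z² = d_i² (stations at z=0).
Subtracting the Seismometer 1 sphere from Seismometer 2 and Seismometer 3: z² cancels, leaving linear equations in x and y:
-93.2 x + 72.8 y = 7320.78
-172.4 x − 288.6 y = -4363.75
Solving: x ≈ -45.505, y ≈ 42.304 km (keep extra digits for the depth step; rounded: -45.5, 42.3).
Then from the Seismometer 1 sphere: z² = 108.06² − (x − 49.2)² − (y − 44.4)² with x = -45.505, y = 42.304, so z ≈ 51.996 ≈ 52.0 km.
Check against Seismometer 4 (with the unrounded solution): distance 56.24 ≈ 56.25 km. ✓

z ≈ 52.0 km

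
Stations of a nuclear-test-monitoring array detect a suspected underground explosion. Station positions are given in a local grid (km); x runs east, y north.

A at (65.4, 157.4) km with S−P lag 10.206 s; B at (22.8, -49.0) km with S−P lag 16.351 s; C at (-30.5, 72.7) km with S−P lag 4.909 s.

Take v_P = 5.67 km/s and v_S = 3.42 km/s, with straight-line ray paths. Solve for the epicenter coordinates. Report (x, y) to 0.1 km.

7.6 km east, 91.1 km north

Distance from S−P lag: d = Δt · v_P v_S / (v_P − v_S) = Δt · (5.67·3.42)/(5.67−3.42) ≈ 8.6184·Δt.
So d_A = 87.96, d_B = 140.92, d_C = 42.31 km.
Circle about each station: (x − 65.4)² + (y − 157.4)² = 87.96²; (x − 22.8)² + (y + 49.0)² = 140.92²; (x + 30.5)² + (y − 72.7)² = 42.31².
Subtracting pairs of circle equations eliminates x²+y² and gives linear equations (the radical axes):
-85.2 x − 412.8 y = -38252.56
-191.8 x − 169.4 y = -16889.55
Solving the 2×2 system: x ≈ 7.6, y ≈ 91.1 km.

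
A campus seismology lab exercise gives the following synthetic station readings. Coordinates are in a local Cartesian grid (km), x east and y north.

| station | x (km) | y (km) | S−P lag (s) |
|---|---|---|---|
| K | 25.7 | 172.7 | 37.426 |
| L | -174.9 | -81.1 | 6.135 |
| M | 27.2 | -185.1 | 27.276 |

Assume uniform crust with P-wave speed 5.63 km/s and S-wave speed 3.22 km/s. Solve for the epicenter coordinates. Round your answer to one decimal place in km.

Distance from S−P lag: d = Δt · v_P v_S / (v_P − v_S) = Δt · (5.63·3.22)/(5.63−3.22) ≈ 7.5222·Δt.
So d_K = 281.53, d_L = 46.15, d_M = 205.18 km.
Circle about each station: (x − 25.7)² + (y − 172.7)² = 281.53²; (x + 174.9)² + (y + 81.1)² = 46.15²; (x − 27.2)² + (y + 185.1)² = 205.18².
Subtracting the K equation from the L and M equations removes the quadratic terms:
-401.2 x − 507.6 y = 83810.76
3.0 x − 715.6 y = 41676.38
Solving the 2×2 system: x ≈ -134.5, y ≈ -58.8 km.

x ≈ -134.5 km, y ≈ -58.8 km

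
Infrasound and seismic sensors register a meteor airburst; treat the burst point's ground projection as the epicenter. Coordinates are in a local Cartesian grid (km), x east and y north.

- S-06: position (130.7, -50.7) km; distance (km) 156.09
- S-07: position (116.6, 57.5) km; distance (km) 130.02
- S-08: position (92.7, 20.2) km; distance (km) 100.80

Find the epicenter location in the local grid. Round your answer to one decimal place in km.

Circle about each station: (x − 130.7)² + (y + 50.7)² = 156.09²; (x − 116.6)² + (y − 57.5)² = 130.02²; (x − 92.7)² + (y − 20.2)² = 100.80².
Subtracting the S-06 equation from the S-07 and S-08 equations removes the quadratic terms:
-28.2 x + 216.4 y = 4707.72
-76.0 x + 141.8 y = 3551.80
Solving the 2×2 system: x ≈ -8.1, y ≈ 20.7 km.

(-8.1, 20.7)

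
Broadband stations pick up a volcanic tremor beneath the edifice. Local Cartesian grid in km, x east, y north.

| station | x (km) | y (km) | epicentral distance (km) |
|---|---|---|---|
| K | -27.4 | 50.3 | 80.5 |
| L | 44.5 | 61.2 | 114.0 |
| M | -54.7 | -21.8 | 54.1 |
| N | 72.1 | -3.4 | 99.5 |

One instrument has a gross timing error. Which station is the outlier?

M

Solve using three stations at a time. Using K, L, N (subtract circle equations pairwise → linear system) gives (x, y) ≈ (-23.7, -30.1).
Distances from that point to each station vs reported:
  K: calculated 80.5 vs reported 80.5 → residual 0.0 km
  L: calculated 114.0 vs reported 114.0 → residual 0.0 km
  M: calculated 32.1 vs reported 54.1 → residual 22.0 km
  N: calculated 99.5 vs reported 99.5 → residual 0.0 km
K, L, N are mutually consistent (residuals ≈ 0); M is off by 22.0 km.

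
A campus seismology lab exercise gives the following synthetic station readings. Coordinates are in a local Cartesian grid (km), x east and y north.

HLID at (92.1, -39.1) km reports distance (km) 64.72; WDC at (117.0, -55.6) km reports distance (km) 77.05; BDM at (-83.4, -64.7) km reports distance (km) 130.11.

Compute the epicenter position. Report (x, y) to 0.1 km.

Circle about each station: (x − 92.1)² + (y + 39.1)² = 64.72²; (x − 117.0)² + (y + 55.6)² = 77.05²; (x + 83.4)² + (y + 64.7)² = 130.11².
Subtracting pairs of circle equations eliminates x²+y² and gives linear equations (the radical axes):
49.8 x − 33.0 y = 5021.12
-351.0 x − 51.2 y = -11609.50
Solving the 2×2 system: x ≈ 45.3, y ≈ -83.8 km.
Check against HLID (with the unrounded x, y): √((x − 92.1)²+(y + 39.1)²) = 64.72 ≈ 64.72 km. ✓

(45.3, -83.8)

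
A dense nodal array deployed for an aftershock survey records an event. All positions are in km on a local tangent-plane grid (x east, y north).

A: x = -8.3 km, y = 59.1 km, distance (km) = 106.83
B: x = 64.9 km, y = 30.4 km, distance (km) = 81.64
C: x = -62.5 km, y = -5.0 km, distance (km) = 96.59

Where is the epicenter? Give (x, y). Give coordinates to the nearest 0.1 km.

Circle about each station: (x + 8.3)² + (y − 59.1)² = 106.83²; (x − 64.9)² + (y − 30.4)² = 81.64²; (x + 62.5)² + (y + 5.0)² = 96.59².
Subtracting the A equation from the B and C equations removes the quadratic terms:
146.4 x − 57.4 y = 6322.03
-108.4 x − 128.2 y = 2452.57
Solving the 2×2 system: x ≈ 26.8, y ≈ -41.8 km.
Check against A (with the unrounded x, y): √((x + 8.3)²+(y − 59.1)²) = 106.82 ≈ 106.83 km. ✓

x ≈ 26.8 km, y ≈ -41.8 km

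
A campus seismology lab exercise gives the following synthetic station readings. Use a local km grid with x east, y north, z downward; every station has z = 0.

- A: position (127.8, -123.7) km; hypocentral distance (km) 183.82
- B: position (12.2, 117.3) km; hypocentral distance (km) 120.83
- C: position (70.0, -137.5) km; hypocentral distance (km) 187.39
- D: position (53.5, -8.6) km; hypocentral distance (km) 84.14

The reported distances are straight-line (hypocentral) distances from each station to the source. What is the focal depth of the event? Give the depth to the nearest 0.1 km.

depth ≈ 68.8 km

Each station gives a sphere (x−x_i)² + (y−y_i)² + z² = d_i² (stations at z=0).
Subtracting the A sphere from B and C: z² cancels, leaving linear equations in x and y:
-231.2 x + 482.0 y = 1463.50
-115.6 x − 27.6 y = -9153.50
Solving: x ≈ 70.396, y ≈ 36.803 km (keep extra digits for the depth step; rounded: 70.4, 36.8).
Then from the A sphere: z² = 183.82² − (x − 127.8)² − (y + 123.7)² with x = 70.396, y = 36.803, so z ≈ 68.799 ≈ 68.8 km.
Check against D (with the unrounded solution): distance 84.14 ≈ 84.14 km. ✓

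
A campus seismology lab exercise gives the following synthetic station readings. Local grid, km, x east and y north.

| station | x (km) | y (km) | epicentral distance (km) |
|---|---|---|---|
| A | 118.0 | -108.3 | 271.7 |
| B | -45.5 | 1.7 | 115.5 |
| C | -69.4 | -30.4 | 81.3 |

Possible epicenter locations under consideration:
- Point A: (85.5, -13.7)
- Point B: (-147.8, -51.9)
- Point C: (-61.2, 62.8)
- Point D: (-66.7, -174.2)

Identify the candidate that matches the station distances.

Point B

For each candidate, compare |candidate − station| to the reported distance:
Point A: residuals A 171.7, B 16.4, C 74.5 → max 171.7 km
Point B: residuals A 0.0, B 0.0, C 0.0 → max 0.0 km
Point C: residuals A 23.9, B 52.4, C 12.3 → max 52.4 km
Point D: residuals A 75.6, B 61.7, C 62.5 → max 75.6 km
Only Point B has all residuals ≈ 0.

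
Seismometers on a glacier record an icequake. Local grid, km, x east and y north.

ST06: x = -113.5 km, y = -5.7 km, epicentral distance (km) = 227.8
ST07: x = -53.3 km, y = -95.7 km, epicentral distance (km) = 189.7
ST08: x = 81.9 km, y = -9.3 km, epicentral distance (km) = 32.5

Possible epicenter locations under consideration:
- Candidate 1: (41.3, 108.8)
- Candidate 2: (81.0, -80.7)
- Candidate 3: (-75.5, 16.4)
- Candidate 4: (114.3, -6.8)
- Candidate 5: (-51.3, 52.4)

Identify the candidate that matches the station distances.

For each candidate, compare |candidate − station| to the reported distance:
Candidate 1: residuals ST06 35.3, ST07 35.6, ST08 92.4 → max 92.4 km
Candidate 2: residuals ST06 19.3, ST07 54.6, ST08 38.9 → max 54.6 km
Candidate 3: residuals ST06 183.8, ST07 75.4, ST08 127.0 → max 183.8 km
Candidate 4: residuals ST06 0.0, ST07 0.0, ST08 0.0 → max 0.0 km
Candidate 5: residuals ST06 142.7, ST07 41.6, ST08 114.3 → max 142.7 km
Only Candidate 4 has all residuals ≈ 0.

Candidate 4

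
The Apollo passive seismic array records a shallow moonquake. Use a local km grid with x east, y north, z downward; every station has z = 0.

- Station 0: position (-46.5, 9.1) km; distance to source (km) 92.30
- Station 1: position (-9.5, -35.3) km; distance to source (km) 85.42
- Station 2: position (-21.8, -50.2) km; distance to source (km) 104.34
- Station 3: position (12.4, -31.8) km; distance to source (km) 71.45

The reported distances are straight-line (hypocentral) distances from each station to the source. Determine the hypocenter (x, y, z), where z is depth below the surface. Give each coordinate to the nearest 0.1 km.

(41.2, 30.8, 18.9)

Each station gives a sphere (x−x_i)² + (y−y_i)² + z² = d_i² (stations at z=0).
Subtracting the Station 0 sphere from Station 1 and Station 2: z² cancels, leaving linear equations in x and y:
74.0 x − 88.8 y = 313.99
49.4 x − 118.6 y = -1617.33
Solving: x ≈ 41.201, y ≈ 30.798 km (keep extra digits for the depth step; rounded: 41.2, 30.8).
Then from the Station 0 sphere: z² = 92.30² − (x + 46.5)² − (y − 9.1)² with x = 41.201, y = 30.798, so z ≈ 18.895 ≈ 18.9 km.
Check against Station 3 (with the unrounded solution): distance 71.45 ≈ 71.45 km. ✓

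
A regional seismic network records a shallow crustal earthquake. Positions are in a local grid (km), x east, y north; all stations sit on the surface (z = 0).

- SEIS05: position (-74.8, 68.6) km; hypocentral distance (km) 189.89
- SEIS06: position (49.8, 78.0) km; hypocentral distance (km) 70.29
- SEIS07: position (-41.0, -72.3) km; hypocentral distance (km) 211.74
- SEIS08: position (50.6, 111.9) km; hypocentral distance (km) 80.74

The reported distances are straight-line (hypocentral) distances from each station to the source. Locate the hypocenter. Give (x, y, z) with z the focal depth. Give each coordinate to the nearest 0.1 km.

x ≈ 112.6 km, y ≈ 70.2 km, depth ≈ 30.6 km

Each station gives a sphere (x−x_i)² + (y−y_i)² + z² = d_i² (stations at z=0).
Subtracting the SEIS05 sphere from SEIS06 and SEIS07: z² cancels, leaving linear equations in x and y:
249.2 x + 18.8 y = 29380.57
67.6 x − 281.8 y = -12168.33
Solving: x ≈ 112.604, y ≈ 70.193 km (keep extra digits for the depth step; rounded: 112.6, 70.2).
Then from the SEIS05 sphere: z² = 189.89² − (x + 74.8)² − (y − 68.6)² with x = 112.604, y = 70.193, so z ≈ 30.585 ≈ 30.6 km.
Check against SEIS08 (with the unrounded solution): distance 80.74 ≈ 80.74 km. ✓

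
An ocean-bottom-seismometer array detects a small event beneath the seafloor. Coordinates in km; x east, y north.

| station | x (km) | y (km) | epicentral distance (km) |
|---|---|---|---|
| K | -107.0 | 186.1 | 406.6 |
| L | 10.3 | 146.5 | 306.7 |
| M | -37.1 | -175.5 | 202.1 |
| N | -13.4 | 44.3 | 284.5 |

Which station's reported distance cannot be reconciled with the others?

N

Solve using three stations at a time. Using K, L, M (subtract circle equations pairwise → linear system) gives (x, y) ≈ (157.9, -122.4).
Distances from that point to each station vs reported:
  K: calculated 406.6 vs reported 406.6 → residual 0.0 km
  L: calculated 306.7 vs reported 306.7 → residual 0.0 km
  M: calculated 202.2 vs reported 202.1 → residual 0.1 km
  N: calculated 239.0 vs reported 284.5 → residual 45.5 km
K, L, M are mutually consistent (residuals ≈ 0); N is off by 45.5 km.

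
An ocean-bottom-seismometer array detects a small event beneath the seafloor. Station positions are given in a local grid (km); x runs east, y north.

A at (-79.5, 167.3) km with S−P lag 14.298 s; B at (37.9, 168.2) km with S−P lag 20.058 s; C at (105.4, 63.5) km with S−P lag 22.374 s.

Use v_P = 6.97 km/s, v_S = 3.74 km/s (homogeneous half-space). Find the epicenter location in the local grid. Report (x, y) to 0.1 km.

Distance from S−P lag: d = Δt · v_P v_S / (v_P − v_S) = Δt · (6.97·3.74)/(6.97−3.74) ≈ 8.0705·Δt.
So d_A = 115.39, d_B = 161.88, d_C = 180.57 km.
Circle about each station: (x + 79.5)² + (y − 167.3)² = 115.39²; (x − 37.9)² + (y − 168.2)² = 161.88²; (x − 105.4)² + (y − 63.5)² = 180.57².
Subtracting the A equation from the B and C equations removes the quadratic terms:
234.8 x + 1.8 y = -17472.17
369.8 x − 207.6 y = -38458.80
Solving the 2×2 system: x ≈ -74.8, y ≈ 52.0 km.

(-74.8, 52.0)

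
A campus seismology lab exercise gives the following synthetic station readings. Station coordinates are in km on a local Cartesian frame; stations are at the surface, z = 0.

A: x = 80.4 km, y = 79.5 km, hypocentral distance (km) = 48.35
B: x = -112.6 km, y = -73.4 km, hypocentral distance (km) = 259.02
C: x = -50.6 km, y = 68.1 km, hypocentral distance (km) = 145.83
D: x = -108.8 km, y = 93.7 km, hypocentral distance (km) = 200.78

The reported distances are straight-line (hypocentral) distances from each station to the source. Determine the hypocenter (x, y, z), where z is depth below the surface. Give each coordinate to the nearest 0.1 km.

Each station gives a sphere (x−x_i)² + (y−y_i)² + z² = d_i² (stations at z=0).
Subtracting the A sphere from B and C: z² cancels, leaving linear equations in x and y:
-386.0 x − 305.8 y = -59471.73
-262.0 x − 22.8 y = -24515.11
Solving: x ≈ 86.103, y ≈ 85.795 km (keep extra digits for the depth step; rounded: 86.1, 85.8).
Then from the A sphere: z² = 48.35² − (x − 80.4)² − (y − 79.5)² with x = 86.103, y = 85.795, so z ≈ 47.598 ≈ 47.6 km.
Check against D (with the unrounded solution): distance 200.79 ≈ 200.78 km. ✓

x ≈ 86.1 km, y ≈ 85.8 km, depth ≈ 47.6 km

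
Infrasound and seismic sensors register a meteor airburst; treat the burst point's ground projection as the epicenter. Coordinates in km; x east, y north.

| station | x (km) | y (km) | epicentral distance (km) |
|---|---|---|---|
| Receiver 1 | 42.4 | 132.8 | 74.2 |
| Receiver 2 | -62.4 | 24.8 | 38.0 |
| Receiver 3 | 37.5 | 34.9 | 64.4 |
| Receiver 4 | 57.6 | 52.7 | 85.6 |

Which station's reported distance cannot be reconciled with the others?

Solve using three stations at a time. Using Receiver 2, Receiver 3, Receiver 4 (subtract circle equations pairwise → linear system) gives (x, y) ≈ (-26.9, 38.5).
Distances from that point to each station vs reported:
  Receiver 1: calculated 117.0 vs reported 74.2 → residual 42.8 km
  Receiver 2: calculated 38.1 vs reported 38.0 → residual 0.1 km
  Receiver 3: calculated 64.5 vs reported 64.4 → residual 0.1 km
  Receiver 4: calculated 85.6 vs reported 85.6 → residual 0.0 km
Receiver 2, Receiver 3, Receiver 4 are mutually consistent (residuals ≈ 0); Receiver 1 is off by 42.8 km.

Receiver 1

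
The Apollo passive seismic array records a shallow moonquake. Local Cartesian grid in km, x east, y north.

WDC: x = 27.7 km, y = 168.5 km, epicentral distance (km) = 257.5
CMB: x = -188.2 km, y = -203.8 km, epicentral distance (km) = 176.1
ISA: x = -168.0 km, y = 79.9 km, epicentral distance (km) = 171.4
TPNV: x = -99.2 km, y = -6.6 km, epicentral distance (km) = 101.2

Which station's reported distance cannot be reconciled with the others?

Solve using three stations at a time. Using WDC, CMB, ISA (subtract circle equations pairwise → linear system) gives (x, y) ≈ (-78.3, -66.2).
Distances from that point to each station vs reported:
  WDC: calculated 257.5 vs reported 257.5 → residual 0.0 km
  CMB: calculated 176.1 vs reported 176.1 → residual 0.0 km
  ISA: calculated 171.4 vs reported 171.4 → residual 0.0 km
  TPNV: calculated 63.1 vs reported 101.2 → residual 38.1 km
WDC, CMB, ISA are mutually consistent (residuals ≈ 0); TPNV is off by 38.1 km.

TPNV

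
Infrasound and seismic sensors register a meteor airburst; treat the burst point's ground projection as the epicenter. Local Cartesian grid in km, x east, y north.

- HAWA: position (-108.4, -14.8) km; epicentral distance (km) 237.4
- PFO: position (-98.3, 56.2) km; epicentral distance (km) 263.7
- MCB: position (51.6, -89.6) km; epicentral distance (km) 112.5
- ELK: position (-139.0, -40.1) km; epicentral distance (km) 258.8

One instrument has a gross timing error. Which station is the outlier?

Solve using three stations at a time. Using HAWA, PFO, ELK (subtract circle equations pairwise → linear system) gives (x, y) ≈ (112.1, -102.8).
Distances from that point to each station vs reported:
  HAWA: calculated 237.4 vs reported 237.4 → residual 0.0 km
  PFO: calculated 263.7 vs reported 263.7 → residual 0.0 km
  MCB: calculated 61.9 vs reported 112.5 → residual 50.6 km
  ELK: calculated 258.8 vs reported 258.8 → residual 0.0 km
HAWA, PFO, ELK are mutually consistent (residuals ≈ 0); MCB is off by 50.6 km.

MCB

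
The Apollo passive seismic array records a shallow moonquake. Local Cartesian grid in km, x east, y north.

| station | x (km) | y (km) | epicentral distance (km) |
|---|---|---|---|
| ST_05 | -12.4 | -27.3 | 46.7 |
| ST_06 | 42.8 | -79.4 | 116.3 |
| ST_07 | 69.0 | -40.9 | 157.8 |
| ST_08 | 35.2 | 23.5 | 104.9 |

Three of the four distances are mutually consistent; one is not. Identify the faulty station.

ST_07

Solve using three stations at a time. Using ST_05, ST_06, ST_08 (subtract circle equations pairwise → linear system) gives (x, y) ≈ (-58.8, -22.9).
Distances from that point to each station vs reported:
  ST_05: calculated 46.6 vs reported 46.7 → residual 0.1 km
  ST_06: calculated 116.3 vs reported 116.3 → residual 0.0 km
  ST_07: calculated 129.1 vs reported 157.8 → residual 28.7 km
  ST_08: calculated 104.9 vs reported 104.9 → residual 0.0 km
ST_05, ST_06, ST_08 are mutually consistent (residuals ≈ 0); ST_07 is off by 28.7 km.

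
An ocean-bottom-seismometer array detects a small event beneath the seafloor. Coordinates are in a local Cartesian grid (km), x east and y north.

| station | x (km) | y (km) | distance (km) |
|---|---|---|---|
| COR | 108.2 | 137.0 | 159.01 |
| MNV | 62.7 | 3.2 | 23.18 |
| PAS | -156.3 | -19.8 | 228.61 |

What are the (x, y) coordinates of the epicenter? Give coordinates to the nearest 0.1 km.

Circle about each station: (x − 108.2)² + (y − 137.0)² = 159.01²; (x − 62.7)² + (y − 3.2)² = 23.18²; (x + 156.3)² + (y + 19.8)² = 228.61².
Subtracting the COR equation from the MNV and PAS equations removes the quadratic terms:
-91.0 x − 267.6 y = -1787.84
-529.0 x − 313.6 y = -32632.86
Solving the 2×2 system: x ≈ 72.3, y ≈ -17.9 km.

x ≈ 72.3 km, y ≈ -17.9 km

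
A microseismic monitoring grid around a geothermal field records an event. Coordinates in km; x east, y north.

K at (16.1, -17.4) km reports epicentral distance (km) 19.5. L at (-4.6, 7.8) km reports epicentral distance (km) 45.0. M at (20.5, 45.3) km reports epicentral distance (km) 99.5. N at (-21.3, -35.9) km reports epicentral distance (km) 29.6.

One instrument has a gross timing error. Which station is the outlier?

Solve using three stations at a time. Using K, L, N (subtract circle equations pairwise → linear system) gives (x, y) ≈ (8.3, -35.3).
Distances from that point to each station vs reported:
  K: calculated 19.5 vs reported 19.5 → residual 0.0 km
  L: calculated 45.0 vs reported 45.0 → residual 0.0 km
  M: calculated 81.5 vs reported 99.5 → residual 18.0 km
  N: calculated 29.6 vs reported 29.6 → residual 0.0 km
K, L, N are mutually consistent (residuals ≈ 0); M is off by 18.0 km.

M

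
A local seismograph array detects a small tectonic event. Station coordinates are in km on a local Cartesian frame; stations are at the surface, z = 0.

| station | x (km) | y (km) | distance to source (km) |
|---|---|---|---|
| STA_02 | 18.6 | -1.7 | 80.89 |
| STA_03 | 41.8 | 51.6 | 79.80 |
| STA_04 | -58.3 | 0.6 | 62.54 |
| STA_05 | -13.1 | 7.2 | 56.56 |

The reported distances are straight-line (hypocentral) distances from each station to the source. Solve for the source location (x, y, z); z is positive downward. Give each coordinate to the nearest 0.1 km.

(-35.3, 55.1, 20.3)

Each station gives a sphere (x−x_i)² + (y−y_i)² + z² = d_i² (stations at z=0).
Subtracting the STA_02 sphere from STA_03 and STA_04: z² cancels, leaving linear equations in x and y:
46.4 x + 106.6 y = 4236.10
-153.8 x + 4.6 y = 5682.34
Solving: x ≈ -35.298, y ≈ 55.103 km (keep extra digits for the depth step; rounded: -35.3, 55.1).
Then from the STA_02 sphere: z² = 80.89² − (x − 18.6)² − (y + 1.7)² with x = -35.298, y = 55.103, so z ≈ 20.288 ≈ 20.3 km.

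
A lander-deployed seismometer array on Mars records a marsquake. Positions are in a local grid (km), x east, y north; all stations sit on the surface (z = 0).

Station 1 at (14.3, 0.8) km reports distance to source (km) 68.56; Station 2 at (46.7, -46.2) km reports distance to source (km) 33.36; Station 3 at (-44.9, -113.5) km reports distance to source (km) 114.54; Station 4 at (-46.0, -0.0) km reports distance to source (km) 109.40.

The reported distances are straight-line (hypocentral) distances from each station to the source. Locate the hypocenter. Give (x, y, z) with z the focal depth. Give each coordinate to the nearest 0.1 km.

Each station gives a sphere (x−x_i)² + (y−y_i)² + z² = d_i² (stations at z=0).
Subtracting the Station 1 sphere from Station 2 and Station 3: z² cancels, leaving linear equations in x and y:
64.8 x − 94.0 y = 7697.78
-118.4 x − 228.6 y = 6274.19
Solving: x ≈ 45.097, y ≈ -50.803 km (keep extra digits for the depth step; rounded: 45.1, -50.8).
Then from the Station 1 sphere: z² = 68.56² − (x − 14.3)² − (y − 0.8)² with x = 45.097, y = -50.803, so z ≈ 33.002 ≈ 33.0 km.
Check against Station 4 (with the unrounded solution): distance 109.40 ≈ 109.40 km. ✓

(45.1, -50.8, 33.0)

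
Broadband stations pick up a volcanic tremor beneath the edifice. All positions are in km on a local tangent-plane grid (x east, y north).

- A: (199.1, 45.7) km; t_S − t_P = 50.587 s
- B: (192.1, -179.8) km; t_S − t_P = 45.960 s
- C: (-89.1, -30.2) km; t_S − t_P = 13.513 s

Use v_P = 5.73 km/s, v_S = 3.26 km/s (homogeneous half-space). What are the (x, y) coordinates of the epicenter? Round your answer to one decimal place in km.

x ≈ -149.0 km, y ≈ -113.0 km

Distance from S−P lag: d = Δt · v_P v_S / (v_P − v_S) = Δt · (5.73·3.26)/(5.73−3.26) ≈ 7.5627·Δt.
So d_A = 382.57, d_B = 347.58, d_C = 102.19 km.
Circle about each station: (x − 199.1)² + (y − 45.7)² = 382.57²; (x − 192.1)² + (y + 179.8)² = 347.58²; (x + 89.1)² + (y + 30.2)² = 102.19².
Subtracting the A equation from the B and C equations removes the quadratic terms:
-14.0 x − 451.0 y = 53049.10
-576.4 x − 151.8 y = 103038.56
Solving the 2×2 system: x ≈ -149.0, y ≈ -113.0 km.
Check against A (with the unrounded x, y): √((x − 199.1)²+(y − 45.7)²) = 382.57 ≈ 382.57 km. ✓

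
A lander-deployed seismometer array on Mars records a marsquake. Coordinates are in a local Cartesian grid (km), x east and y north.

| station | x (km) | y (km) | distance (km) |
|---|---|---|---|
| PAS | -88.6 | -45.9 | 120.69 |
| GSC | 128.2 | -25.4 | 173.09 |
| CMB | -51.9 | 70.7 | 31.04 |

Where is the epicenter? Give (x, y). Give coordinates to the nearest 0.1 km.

(-24.4, 56.3)

Circle about each station: (x + 88.6)² + (y + 45.9)² = 120.69²; (x − 128.2)² + (y + 25.4)² = 173.09²; (x + 51.9)² + (y − 70.7)² = 31.04².
Subtracting the PAS equation from the GSC and CMB equations removes the quadratic terms:
433.6 x + 41.0 y = -8270.44
73.4 x + 233.2 y = 11337.92
Solving the 2×2 system: x ≈ -24.4, y ≈ 56.3 km.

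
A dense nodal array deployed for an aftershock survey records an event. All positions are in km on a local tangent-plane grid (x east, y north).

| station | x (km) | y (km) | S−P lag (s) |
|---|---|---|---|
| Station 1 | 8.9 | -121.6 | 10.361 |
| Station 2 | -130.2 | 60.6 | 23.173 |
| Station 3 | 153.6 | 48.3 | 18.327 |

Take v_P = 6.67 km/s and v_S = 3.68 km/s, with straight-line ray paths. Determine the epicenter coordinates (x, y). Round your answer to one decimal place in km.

Distance from S−P lag: d = Δt · v_P v_S / (v_P − v_S) = Δt · (6.67·3.68)/(6.67−3.68) ≈ 8.2092·Δt.
So d_Station 1 = 85.06, d_Station 2 = 190.23, d_Station 3 = 150.45 km.
Circle about each station: (x − 8.9)² + (y + 121.6)² = 85.06²; (x + 130.2)² + (y − 60.6)² = 190.23²; (x − 153.6)² + (y − 48.3)² = 150.45².
Subtracting the Station 1 equation from the Station 2 and Station 3 equations removes the quadratic terms:
-278.2 x + 364.4 y = -23193.62
289.4 x + 339.8 y = -4339.92
Solving the 2×2 system: x ≈ 31.5, y ≈ -39.6 km.
Check against Station 1 (with the unrounded x, y): √((x − 8.9)²+(y + 121.6)²) = 85.06 ≈ 85.06 km. ✓

31.5 km east, -39.6 km north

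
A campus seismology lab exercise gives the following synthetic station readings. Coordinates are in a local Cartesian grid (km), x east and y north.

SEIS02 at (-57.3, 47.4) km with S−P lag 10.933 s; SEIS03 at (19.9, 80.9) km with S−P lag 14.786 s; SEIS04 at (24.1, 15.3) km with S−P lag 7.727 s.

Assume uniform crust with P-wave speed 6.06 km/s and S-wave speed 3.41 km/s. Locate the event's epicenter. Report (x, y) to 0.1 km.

Distance from S−P lag: d = Δt · v_P v_S / (v_P − v_S) = Δt · (6.06·3.41)/(6.06−3.41) ≈ 7.7980·Δt.
So d_SEIS02 = 85.26, d_SEIS03 = 115.30, d_SEIS04 = 60.25 km.
Circle about each station: (x + 57.3)² + (y − 47.4)² = 85.26²; (x − 19.9)² + (y − 80.9)² = 115.30²; (x − 24.1)² + (y − 15.3)² = 60.25².
Subtracting pairs of circle equations eliminates x²+y² and gives linear equations (the radical axes):
154.4 x + 67.0 y = -4614.05
162.8 x − 64.2 y = -1075.94
Solving the 2×2 system: x ≈ -17.7, y ≈ -28.1 km.

-17.7 km east, -28.1 km north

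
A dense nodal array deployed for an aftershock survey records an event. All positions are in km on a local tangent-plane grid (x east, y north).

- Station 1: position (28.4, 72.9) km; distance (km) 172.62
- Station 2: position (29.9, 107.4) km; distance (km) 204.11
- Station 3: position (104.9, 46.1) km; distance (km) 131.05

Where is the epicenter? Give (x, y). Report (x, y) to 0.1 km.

Circle about each station: (x − 28.4)² + (y − 72.9)² = 172.62²; (x − 29.9)² + (y − 107.4)² = 204.11²; (x − 104.9)² + (y − 46.1)² = 131.05².
Subtracting pairs of circle equations eliminates x²+y² and gives linear equations (the radical axes):
3.0 x + 69.0 y = -5555.43
153.0 x − 53.6 y = 19631.81
Solving the 2×2 system: x ≈ 98.6, y ≈ -84.8 km.
Check against Station 1 (with the unrounded x, y): √((x − 28.4)²+(y − 72.9)²) = 172.62 ≈ 172.62 km. ✓

(98.6, -84.8)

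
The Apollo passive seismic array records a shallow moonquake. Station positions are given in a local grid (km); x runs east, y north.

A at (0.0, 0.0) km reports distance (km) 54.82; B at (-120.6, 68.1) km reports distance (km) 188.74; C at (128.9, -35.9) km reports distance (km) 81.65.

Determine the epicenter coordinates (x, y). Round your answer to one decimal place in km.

Circle about each station: x² + y² = 54.82²; (x + 120.6)² + (y − 68.1)² = 188.74²; (x − 128.9)² + (y + 35.9)² = 81.65².
Subtracting pairs of circle equations eliminates x²+y² and gives linear equations (the radical axes):
-241.2 x + 136.2 y = -13435.59
257.8 x − 71.8 y = 14242.53
Solving the 2×2 system: x ≈ 54.8, y ≈ -1.6 km.

54.8 km east, -1.6 km north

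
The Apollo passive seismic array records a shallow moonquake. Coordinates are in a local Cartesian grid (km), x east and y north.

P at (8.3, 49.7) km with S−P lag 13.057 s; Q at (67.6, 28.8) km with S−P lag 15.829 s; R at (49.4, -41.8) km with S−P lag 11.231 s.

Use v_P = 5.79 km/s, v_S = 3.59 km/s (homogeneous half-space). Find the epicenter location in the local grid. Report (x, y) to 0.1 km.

x ≈ -55.8 km, y ≈ -55.7 km

Distance from S−P lag: d = Δt · v_P v_S / (v_P − v_S) = Δt · (5.79·3.59)/(5.79−3.59) ≈ 9.4482·Δt.
So d_P = 123.37, d_Q = 149.56, d_R = 106.11 km.
Circle about each station: (x − 8.3)² + (y − 49.7)² = 123.37²; (x − 67.6)² + (y − 28.8)² = 149.56²; (x − 49.4)² + (y + 41.8)² = 106.11².
Subtracting the P equation from the Q and R equations removes the quadratic terms:
118.6 x − 41.8 y = -4287.82
82.2 x − 183.0 y = 5609.44
Solving the 2×2 system: x ≈ -55.8, y ≈ -55.7 km.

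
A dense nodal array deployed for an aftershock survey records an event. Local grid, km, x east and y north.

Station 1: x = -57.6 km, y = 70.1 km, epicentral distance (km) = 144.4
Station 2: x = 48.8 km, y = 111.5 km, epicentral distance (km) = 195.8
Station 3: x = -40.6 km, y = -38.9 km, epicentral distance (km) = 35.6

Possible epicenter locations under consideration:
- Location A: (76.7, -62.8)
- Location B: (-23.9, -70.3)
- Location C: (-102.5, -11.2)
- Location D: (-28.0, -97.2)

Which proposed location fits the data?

For each candidate, compare |candidate − station| to the reported distance:
Location A: residuals Station 1 44.5, Station 2 19.3, Station 3 84.1 → max 84.1 km
Location B: residuals Station 1 0.0, Station 2 0.0, Station 3 0.0 → max 0.0 km
Location C: residuals Station 1 51.5, Station 2 1.0, Station 3 32.2 → max 51.5 km
Location D: residuals Station 1 25.5, Station 2 26.6, Station 3 24.0 → max 26.6 km
Only Location B has all residuals ≈ 0.

Location B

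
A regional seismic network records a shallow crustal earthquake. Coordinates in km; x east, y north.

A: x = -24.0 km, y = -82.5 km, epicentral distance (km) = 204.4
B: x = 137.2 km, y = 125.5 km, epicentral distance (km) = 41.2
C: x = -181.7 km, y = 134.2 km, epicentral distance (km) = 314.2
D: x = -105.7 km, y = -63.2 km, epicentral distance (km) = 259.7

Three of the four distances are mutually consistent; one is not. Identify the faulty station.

Solve using three stations at a time. Using A, C, D (subtract circle equations pairwise → linear system) gives (x, y) ≈ (123.4, 59.1).
Distances from that point to each station vs reported:
  A: calculated 204.4 vs reported 204.4 → residual 0.0 km
  B: calculated 67.8 vs reported 41.2 → residual 26.6 km
  C: calculated 314.2 vs reported 314.2 → residual 0.0 km
  D: calculated 259.7 vs reported 259.7 → residual 0.0 km
A, C, D are mutually consistent (residuals ≈ 0); B is off by 26.6 km.

B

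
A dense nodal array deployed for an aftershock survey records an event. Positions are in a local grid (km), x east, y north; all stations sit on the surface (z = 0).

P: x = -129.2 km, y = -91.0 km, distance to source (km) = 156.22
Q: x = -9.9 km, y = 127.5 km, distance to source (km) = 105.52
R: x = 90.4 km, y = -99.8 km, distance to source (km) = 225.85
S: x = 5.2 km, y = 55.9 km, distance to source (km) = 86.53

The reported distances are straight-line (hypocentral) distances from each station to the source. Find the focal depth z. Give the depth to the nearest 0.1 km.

z ≈ 34.3 km

Each station gives a sphere (x−x_i)² + (y−y_i)² + z² = d_i² (stations at z=0).
Subtracting the P sphere from Q and R: z² cancels, leaving linear equations in x and y:
238.6 x + 437.0 y = 4650.84
439.2 x − 17.6 y = -33444.97
Solving: x ≈ -74.102, y ≈ 51.102 km (keep extra digits for the depth step; rounded: -74.1, 51.1).
Then from the P sphere: z² = 156.22² − (x + 129.2)² − (y + 91.0)² with x = -74.102, y = 51.102, so z ≈ 34.292 ≈ 34.3 km.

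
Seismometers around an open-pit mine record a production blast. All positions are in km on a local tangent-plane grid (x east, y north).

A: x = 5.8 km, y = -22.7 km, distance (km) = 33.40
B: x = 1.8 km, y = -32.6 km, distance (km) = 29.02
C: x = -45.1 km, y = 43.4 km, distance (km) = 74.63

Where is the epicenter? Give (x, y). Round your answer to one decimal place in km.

(-27.0, -29.0)

Circle about each station: (x − 5.8)² + (y + 22.7)² = 33.40²; (x − 1.8)² + (y + 32.6)² = 29.02²; (x + 45.1)² + (y − 43.4)² = 74.63².
Subtracting the A equation from the B and C equations removes the quadratic terms:
-8.0 x − 19.8 y = 790.47
-101.8 x + 132.2 y = -1085.44
Solving the 2×2 system: x ≈ -27.0, y ≈ -29.0 km.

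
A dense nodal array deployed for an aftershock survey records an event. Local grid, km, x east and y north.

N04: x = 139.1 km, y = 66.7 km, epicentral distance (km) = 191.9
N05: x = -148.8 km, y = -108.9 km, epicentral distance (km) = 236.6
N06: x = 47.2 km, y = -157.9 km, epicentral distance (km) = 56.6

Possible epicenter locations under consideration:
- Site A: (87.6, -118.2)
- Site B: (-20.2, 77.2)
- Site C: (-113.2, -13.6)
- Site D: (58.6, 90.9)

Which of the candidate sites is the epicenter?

For each candidate, compare |candidate − station| to the reported distance:
Site A: residuals N04 0.0, N05 0.0, N06 0.0 → max 0.0 km
Site B: residuals N04 32.3, N05 10.4, N06 188.0 → max 188.0 km
Site C: residuals N04 72.9, N05 134.9, N06 159.2 → max 159.2 km
Site D: residuals N04 107.8, N05 51.4, N06 192.5 → max 192.5 km
Only Site A has all residuals ≈ 0.

Site A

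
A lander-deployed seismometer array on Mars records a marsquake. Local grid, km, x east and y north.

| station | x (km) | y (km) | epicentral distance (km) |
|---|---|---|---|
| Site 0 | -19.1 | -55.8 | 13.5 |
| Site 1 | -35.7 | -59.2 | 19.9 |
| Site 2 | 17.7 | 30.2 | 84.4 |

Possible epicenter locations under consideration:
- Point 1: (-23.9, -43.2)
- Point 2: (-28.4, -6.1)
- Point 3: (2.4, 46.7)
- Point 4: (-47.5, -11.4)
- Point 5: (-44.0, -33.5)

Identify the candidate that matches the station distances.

For each candidate, compare |candidate − station| to the reported distance:
Point 1: residuals Site 0 0.0, Site 1 0.0, Site 2 0.0 → max 0.0 km
Point 2: residuals Site 0 37.1, Site 1 33.7, Site 2 25.7 → max 37.1 km
Point 3: residuals Site 0 91.2, Site 1 92.6, Site 2 61.9 → max 92.6 km
Point 4: residuals Site 0 39.2, Site 1 29.3, Site 2 7.1 → max 39.2 km
Point 5: residuals Site 0 19.9, Site 1 7.1, Site 2 4.3 → max 19.9 km
Only Point 1 has all residuals ≈ 0.

Point 1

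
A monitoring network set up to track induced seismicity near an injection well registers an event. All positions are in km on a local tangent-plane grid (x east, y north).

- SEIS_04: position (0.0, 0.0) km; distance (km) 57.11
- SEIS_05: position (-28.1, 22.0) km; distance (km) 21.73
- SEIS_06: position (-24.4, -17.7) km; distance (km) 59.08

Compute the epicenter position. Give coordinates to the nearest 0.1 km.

x ≈ -42.0 km, y ≈ 38.7 km

Circle about each station: x² + y² = 57.11²; (x + 28.1)² + (y − 22.0)² = 21.73²; (x + 24.4)² + (y + 17.7)² = 59.08².
Subtracting pairs of circle equations eliminates x²+y² and gives linear equations (the radical axes):
-56.2 x + 44.0 y = 4062.97
-48.8 x − 35.4 y = 679.76
Solving the 2×2 system: x ≈ -42.0, y ≈ 38.7 km.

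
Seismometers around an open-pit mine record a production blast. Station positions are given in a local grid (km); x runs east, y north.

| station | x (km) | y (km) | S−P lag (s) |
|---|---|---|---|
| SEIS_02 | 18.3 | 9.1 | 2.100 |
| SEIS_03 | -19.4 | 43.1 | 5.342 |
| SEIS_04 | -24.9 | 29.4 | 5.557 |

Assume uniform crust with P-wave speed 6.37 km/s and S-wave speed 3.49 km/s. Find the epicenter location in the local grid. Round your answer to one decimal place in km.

Distance from S−P lag: d = Δt · v_P v_S / (v_P − v_S) = Δt · (6.37·3.49)/(6.37−3.49) ≈ 7.7192·Δt.
So d_SEIS_02 = 16.21, d_SEIS_03 = 41.24, d_SEIS_04 = 42.90 km.
Circle about each station: (x − 18.3)² + (y − 9.1)² = 16.21²; (x + 19.4)² + (y − 43.1)² = 41.24²; (x + 24.9)² + (y − 29.4)² = 42.90².
Subtracting the SEIS_02 equation from the SEIS_03 and SEIS_04 equations removes the quadratic terms:
-75.4 x + 68.0 y = 378.30
-86.4 x + 40.6 y = -510.98
Solving the 2×2 system: x ≈ 17.8, y ≈ 25.3 km.

(17.8, 25.3)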